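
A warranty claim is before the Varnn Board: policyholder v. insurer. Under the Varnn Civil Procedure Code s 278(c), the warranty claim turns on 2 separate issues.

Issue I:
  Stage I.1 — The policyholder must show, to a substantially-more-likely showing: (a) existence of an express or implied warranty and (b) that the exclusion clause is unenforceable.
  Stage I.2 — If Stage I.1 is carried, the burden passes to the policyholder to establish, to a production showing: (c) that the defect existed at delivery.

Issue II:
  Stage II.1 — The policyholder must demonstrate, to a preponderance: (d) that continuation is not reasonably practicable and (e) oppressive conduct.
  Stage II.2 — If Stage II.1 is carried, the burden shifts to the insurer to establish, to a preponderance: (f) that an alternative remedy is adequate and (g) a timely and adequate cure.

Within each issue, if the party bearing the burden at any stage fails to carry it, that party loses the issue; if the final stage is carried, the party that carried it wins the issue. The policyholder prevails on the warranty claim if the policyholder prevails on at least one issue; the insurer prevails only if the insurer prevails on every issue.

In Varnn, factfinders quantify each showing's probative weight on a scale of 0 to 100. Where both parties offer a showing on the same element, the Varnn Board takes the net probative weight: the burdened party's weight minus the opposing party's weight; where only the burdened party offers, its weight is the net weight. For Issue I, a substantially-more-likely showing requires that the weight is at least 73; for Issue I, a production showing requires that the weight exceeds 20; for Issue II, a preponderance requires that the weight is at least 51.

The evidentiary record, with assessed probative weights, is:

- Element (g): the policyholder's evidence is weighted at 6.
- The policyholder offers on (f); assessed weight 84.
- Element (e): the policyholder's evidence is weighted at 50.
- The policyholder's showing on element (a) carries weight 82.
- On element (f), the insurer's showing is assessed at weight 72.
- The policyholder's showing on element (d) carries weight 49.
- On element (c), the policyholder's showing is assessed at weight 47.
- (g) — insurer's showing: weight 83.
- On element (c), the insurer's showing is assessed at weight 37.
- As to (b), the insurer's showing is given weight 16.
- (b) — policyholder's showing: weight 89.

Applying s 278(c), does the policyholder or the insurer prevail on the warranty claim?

— Issue I —
Stage I.1 — burden on policyholder; standard: a substantially-more-likely showing (weight is at least 73).
    (a): 82 ≥ 73 [met]
    (b): 89 − 16 = 73 ≥ 73 [met]
  Stage I.1 carried; the burden remains with the policyholder.
Stage I.2 — burden on policyholder; standard: a production showing (weight exceeds 20).
    (c): 47 − 37 = 10 ≤ 20 [not met]
  Not every element is met, so the policyholder fails to carry Stage I.2.
The insurer prevails on this issue.
— Issue II —
Stage II.1 (policyholder, a preponderance, weight is at least 51): (d) 49 < 51 — fails; (e) 50 < 51 — fails.
  Stage II.1 not carried; the policyholder fails its burden.
The analysis ends at Stage II.1; the insurer prevails on this issue.
Per-issue: Issue I → insurer; Issue II → insurer. The policyholder must prevail on at least one issue; overall, the insurer prevails.

insurer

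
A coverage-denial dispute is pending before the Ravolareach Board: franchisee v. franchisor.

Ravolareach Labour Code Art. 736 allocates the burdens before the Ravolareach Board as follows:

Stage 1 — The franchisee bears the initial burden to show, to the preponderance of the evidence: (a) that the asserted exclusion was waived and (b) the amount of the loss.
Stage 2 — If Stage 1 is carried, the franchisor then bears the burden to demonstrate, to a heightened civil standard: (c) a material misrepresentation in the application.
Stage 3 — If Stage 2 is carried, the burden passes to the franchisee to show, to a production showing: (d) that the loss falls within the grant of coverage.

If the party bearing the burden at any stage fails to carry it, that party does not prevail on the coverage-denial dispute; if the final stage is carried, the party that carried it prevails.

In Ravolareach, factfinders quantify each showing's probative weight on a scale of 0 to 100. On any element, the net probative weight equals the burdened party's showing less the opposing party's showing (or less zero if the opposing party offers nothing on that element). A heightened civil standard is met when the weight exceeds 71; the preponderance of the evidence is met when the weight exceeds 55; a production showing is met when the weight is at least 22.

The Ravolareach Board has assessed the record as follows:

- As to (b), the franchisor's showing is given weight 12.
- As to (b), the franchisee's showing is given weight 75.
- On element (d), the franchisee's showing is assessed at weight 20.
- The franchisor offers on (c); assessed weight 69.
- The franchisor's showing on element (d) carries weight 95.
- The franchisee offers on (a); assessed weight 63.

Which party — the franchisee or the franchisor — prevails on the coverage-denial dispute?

At Stage 1 the franchisee must meet the preponderance of the evidence (weight exceeds 55): on (a) the weight is 63, > 55, so (a) meets the standard; on (b) the weight is 75 less the opposing 12 gives net 63, which does exceed 55, so (b) meets the standard.
  Stage 1 is satisfied; the onus moves to the franchisor.
At Stage 2 the franchisor must meet a heightened civil standard (weight exceeds 71): on (c) the weight is 69, ≤ 71, so (c) does not meet the standard.
  Not every element is met, so the franchisor fails to carry Stage 2.
So the franchisee prevails.

franchisee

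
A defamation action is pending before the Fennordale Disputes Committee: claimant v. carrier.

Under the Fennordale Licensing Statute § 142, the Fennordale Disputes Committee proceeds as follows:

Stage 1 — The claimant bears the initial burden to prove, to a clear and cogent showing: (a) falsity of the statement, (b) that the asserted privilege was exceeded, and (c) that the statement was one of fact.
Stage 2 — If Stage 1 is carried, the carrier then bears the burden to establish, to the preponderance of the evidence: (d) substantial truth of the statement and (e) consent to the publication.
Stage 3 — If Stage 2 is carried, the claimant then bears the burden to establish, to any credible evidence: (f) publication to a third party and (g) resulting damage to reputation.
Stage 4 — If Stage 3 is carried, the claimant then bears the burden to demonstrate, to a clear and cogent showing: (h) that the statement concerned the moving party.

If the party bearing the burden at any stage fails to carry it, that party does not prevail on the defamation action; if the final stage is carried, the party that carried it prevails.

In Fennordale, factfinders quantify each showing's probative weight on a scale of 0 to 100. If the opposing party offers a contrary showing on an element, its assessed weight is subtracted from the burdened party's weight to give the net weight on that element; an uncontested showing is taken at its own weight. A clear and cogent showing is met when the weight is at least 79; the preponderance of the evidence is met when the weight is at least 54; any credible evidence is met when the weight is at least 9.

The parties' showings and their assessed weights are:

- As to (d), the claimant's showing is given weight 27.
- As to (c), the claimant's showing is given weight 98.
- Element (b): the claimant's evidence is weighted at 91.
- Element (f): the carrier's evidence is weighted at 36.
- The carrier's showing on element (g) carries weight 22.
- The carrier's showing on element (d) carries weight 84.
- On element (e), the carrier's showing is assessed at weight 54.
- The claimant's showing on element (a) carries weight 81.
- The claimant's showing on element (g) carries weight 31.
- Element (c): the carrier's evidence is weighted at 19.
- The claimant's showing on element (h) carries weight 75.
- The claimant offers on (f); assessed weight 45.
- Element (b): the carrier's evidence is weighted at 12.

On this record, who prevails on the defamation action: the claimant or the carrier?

carrier

Stage 1 (claimant, a clear and cogent showing, weight is at least 79): (a) 81 ≥ 79 — meets; (b) net 91−12=79 ≥ 79 — meets; (c) net 98−19=79 ≥ 79 — meets.
  All elements met. The burden passes to the carrier.
Stage 2 (carrier, the preponderance of the evidence, weight is at least 54): (d) net 84−27=57 ≥ 54 — meets; (e) 54 ≥ 54 — meets.
  Stage 2 carried; the burden shifts to the claimant.
Stage 3 (claimant, any credible evidence, weight is at least 9): (f) net 45−36=9 ≥ 9 — meets; (g) net 31−22=9 ≥ 9 — meets.
  All elements met. The claimant retains the burden for Stage 4.
Stage 4 (claimant, a clear and cogent showing, weight is at least 79): (h) 75 < 79 — fails.
  Not every element is met, so the claimant fails to carry Stage 4.
So the carrier prevails.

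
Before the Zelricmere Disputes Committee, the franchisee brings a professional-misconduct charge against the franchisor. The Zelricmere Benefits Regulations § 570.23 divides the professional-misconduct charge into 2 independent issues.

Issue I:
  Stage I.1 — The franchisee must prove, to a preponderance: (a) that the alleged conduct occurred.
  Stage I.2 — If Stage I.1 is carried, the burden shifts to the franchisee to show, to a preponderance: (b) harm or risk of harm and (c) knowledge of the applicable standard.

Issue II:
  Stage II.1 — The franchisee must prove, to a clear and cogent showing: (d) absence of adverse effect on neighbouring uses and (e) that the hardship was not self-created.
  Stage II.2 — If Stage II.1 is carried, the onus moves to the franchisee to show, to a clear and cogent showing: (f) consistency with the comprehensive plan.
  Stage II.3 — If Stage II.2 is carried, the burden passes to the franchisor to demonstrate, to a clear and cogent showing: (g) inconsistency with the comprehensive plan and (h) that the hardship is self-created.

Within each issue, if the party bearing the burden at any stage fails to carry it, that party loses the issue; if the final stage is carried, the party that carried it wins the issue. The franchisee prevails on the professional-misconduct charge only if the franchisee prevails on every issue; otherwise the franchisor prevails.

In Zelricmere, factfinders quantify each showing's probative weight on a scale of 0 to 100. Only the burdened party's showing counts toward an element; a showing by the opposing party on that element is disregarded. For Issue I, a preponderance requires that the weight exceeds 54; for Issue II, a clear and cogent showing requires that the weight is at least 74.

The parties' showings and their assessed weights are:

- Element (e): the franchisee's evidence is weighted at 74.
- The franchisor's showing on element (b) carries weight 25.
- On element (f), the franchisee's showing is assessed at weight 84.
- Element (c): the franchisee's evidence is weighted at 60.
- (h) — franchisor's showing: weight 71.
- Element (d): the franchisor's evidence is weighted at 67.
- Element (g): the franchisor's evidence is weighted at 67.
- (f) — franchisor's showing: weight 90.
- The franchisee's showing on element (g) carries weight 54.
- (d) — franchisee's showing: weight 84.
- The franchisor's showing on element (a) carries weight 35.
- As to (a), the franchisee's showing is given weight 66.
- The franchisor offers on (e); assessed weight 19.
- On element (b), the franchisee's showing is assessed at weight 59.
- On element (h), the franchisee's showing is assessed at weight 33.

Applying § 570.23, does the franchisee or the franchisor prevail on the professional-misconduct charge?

— Issue I —
Stage I.1 — burden on franchisee; standard: a preponderance (weight exceeds 54).
    (a): 66 (franchisor's 35 disregarded) > 54 [met]
  Stage I.1 carried; the burden remains with the franchisee.
Stage I.2 — burden on franchisee; standard: a preponderance (weight exceeds 54).
    (b): 59 (franchisor's 25 disregarded) > 54 [met]
    (c): 60 > 54 [met]
  All elements met at the final stage.
All stages carried — the franchisee prevails on this issue.
— Issue II —
Stage II.1 (franchisee, a clear and cogent showing, weight is at least 74): (d) 84 (franchisor's 67 disregarded) ≥ 74 — meets; (e) 74 (franchisor's 19 disregarded) ≥ 74 — meets.
  All elements met. The franchisee retains the burden for Stage II.2.
Stage II.2 (franchisee, a clear and cogent showing, weight is at least 74): (f) 84 (franchisor's 90 disregarded) ≥ 74 — meets.
  All elements met. The burden passes to the franchisor.
Stage II.3 (franchisor, a clear and cogent showing, weight is at least 74): (g) 67 (franchisee's 54 disregarded) < 74 — fails; (h) 71 (franchisee's 33 disregarded) < 74 — fails.
  Stage II.3 not carried; the franchisor fails its burden.
The analysis ends at Stage II.3; the franchisee prevails on this issue.
Per-issue: Issue I → franchisee; Issue II → franchisee. The franchisee must prevail on every issue; overall, the franchisee prevails.

franchisee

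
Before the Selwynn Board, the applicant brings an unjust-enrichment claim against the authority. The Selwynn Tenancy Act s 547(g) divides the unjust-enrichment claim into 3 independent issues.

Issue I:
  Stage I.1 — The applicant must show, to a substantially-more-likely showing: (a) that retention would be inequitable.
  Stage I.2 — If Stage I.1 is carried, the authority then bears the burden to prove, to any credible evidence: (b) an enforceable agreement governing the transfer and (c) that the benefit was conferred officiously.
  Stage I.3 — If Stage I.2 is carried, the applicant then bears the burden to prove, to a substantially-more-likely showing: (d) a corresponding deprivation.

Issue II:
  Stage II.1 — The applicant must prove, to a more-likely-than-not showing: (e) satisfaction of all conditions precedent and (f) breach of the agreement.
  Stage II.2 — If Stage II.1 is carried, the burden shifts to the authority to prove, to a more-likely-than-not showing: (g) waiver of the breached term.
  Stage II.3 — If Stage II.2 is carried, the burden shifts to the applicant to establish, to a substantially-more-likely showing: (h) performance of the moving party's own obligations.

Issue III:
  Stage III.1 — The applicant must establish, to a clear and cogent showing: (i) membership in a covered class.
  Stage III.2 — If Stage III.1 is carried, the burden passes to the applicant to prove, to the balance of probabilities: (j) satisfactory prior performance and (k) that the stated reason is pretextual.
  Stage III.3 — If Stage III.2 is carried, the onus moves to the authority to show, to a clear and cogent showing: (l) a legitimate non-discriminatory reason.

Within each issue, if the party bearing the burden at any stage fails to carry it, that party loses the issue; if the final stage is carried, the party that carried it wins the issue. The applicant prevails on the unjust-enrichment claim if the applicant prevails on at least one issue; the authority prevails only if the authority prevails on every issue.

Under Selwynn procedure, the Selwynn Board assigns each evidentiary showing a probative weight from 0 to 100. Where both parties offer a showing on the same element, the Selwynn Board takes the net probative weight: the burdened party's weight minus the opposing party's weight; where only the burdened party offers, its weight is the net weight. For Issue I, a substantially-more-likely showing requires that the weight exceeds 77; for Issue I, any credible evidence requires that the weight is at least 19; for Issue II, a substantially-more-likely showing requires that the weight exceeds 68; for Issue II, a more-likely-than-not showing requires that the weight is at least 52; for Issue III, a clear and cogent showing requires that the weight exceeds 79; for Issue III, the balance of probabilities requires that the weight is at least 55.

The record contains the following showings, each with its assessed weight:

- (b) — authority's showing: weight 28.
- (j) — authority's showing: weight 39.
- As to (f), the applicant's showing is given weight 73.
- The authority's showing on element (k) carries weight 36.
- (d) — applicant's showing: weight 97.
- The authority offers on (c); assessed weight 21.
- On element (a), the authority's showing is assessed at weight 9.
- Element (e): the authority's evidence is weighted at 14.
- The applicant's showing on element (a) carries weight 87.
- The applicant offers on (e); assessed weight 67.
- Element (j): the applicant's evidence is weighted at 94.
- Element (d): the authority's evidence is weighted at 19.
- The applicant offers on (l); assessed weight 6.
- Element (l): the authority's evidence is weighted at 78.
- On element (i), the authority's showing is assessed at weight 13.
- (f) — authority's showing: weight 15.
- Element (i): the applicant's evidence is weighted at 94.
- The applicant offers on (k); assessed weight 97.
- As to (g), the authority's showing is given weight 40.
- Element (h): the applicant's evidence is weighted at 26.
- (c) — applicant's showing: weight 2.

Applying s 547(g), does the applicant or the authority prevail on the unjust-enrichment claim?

applicant

— Issue I —
At Stage I.1 the applicant must meet a substantially-more-likely showing (weight exceeds 77): on (a) the weight is 87 less the opposing 9 gives net 78, > 77, so (a) meets the standard.
  Stage I.1 is satisfied; the onus moves to the authority.
At Stage I.2 the authority must meet any credible evidence (weight is at least 19): on (b) the weight is 28, which does reach 19, so (b) meets the standard; on (c) the weight is 21 less the opposing 2 gives net 19, ≥ 19, so (c) meets the standard.
  The authority carries Stage I.2; the applicant now bears the burden.
At Stage I.3 the applicant must meet a substantially-more-likely showing (weight exceeds 77): on (d) the weight is 97 less the opposing 19 gives net 78, > 77, so (d) meets the standard.
  Stage I.3 carried; the final stage is satisfied.
Every stage carried; the applicant prevails on this issue.
— Issue II —
Stage II.1 — burden on applicant; standard: a more-likely-than-not showing (weight is at least 52).
    (e): 67 − 14 = 53 ≥ 52 [met]
    (f): 73 − 15 = 58 ≥ 52 [met]
  All elements met. The burden passes to the authority.
Stage II.2 — burden on authority; standard: a more-likely-than-not showing (weight is at least 52).
    (g): 40 < 52 [not met]
  The authority does not carry Stage II.2.
The applicant prevails on this issue.
— Issue III —
At Stage III.1 the applicant must meet a clear and cogent showing (weight exceeds 79): on (i) the weight is 94 less the opposing 13 gives net 81, > 79, so (i) meets the standard.
  All elements met. The applicant retains the burden for Stage III.2.
At Stage III.2 the applicant must meet the balance of probabilities (weight is at least 55): on (j) the weight is 94 less the opposing 39 gives net 55, which does reach 55, so (j) meets the standard; on (k) the weight is 97 less the opposing 36 gives net 61, which does reach 55, so (k) meets the standard.
  Stage III.2 carried; the burden shifts to the authority.
At Stage III.3 the authority must meet a clear and cogent showing (weight exceeds 79): on (l) the weight is 78 less the opposing 6 gives net 72, ≤ 79, so (l) does not meet the standard.
  The authority does not carry Stage III.3.
The analysis ends at Stage III.3; the applicant prevails on this issue.
Per-issue: Issue I → applicant; Issue II → applicant; Issue III → applicant. The applicant must prevail on at least one issue; overall, the applicant prevails.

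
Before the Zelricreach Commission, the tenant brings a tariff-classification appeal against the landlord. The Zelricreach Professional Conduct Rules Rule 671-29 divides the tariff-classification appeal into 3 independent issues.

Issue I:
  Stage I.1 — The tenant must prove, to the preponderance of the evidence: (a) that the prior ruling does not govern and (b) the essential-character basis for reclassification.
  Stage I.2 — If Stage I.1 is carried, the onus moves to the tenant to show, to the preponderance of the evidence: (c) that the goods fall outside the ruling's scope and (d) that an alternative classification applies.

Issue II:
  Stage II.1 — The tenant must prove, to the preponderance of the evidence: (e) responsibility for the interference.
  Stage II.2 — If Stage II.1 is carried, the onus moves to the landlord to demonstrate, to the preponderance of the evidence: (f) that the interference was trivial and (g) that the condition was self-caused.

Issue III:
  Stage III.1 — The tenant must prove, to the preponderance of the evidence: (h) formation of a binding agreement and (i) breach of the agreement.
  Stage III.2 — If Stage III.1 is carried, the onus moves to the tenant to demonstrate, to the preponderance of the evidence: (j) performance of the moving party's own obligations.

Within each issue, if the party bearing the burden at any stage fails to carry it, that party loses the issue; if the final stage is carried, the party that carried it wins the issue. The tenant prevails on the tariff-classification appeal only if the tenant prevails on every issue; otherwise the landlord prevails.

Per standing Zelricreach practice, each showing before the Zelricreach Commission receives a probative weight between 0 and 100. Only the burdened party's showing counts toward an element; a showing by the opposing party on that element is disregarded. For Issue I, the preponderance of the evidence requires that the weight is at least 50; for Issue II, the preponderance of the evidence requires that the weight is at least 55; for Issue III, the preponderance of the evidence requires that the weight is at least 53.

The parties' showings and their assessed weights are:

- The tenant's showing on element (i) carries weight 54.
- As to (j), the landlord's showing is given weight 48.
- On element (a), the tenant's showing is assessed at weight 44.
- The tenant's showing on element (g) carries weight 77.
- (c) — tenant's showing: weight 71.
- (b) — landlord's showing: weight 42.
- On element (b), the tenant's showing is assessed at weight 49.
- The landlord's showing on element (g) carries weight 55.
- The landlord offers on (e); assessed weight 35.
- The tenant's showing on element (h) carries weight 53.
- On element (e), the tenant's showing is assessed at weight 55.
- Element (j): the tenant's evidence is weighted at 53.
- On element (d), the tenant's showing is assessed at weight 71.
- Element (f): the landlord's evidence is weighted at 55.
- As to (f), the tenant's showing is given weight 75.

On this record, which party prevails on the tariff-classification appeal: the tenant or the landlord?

— Issue I —
Stage I.1 (tenant, the preponderance of the evidence, weight is at least 50): (a) 44 < 50 — fails; (b) 49 (landlord's 42 disregarded) < 50 — fails.
  Stage I.1 not carried; the tenant fails its burden.
So the landlord prevails on this issue.
— Issue II —
At Stage II.1 the tenant must meet the preponderance of the evidence (weight is at least 55): on (e) the weight is 55 (the landlord's 35 is given no effect), ≥ 55, so (e) meets the standard.
  All elements met. The burden passes to the landlord.
At Stage II.2 the landlord must meet the preponderance of the evidence (weight is at least 55): on (f) the weight is 55 (the tenant's 75 is given no effect), ≥ 55, so (f) meets the standard; on (g) the weight is 55 (the tenant's 77 is given no effect), ≥ 55, so (g) meets the standard.
  All elements met at the final stage.
Every stage carried; the landlord prevails on this issue.
— Issue III —
Stage III.1 (tenant, the preponderance of the evidence, weight is at least 53): (h) 53 ≥ 53 — meets; (i) 54 ≥ 53 — meets.
  All elements met. The tenant retains the burden for Stage III.2.
Stage III.2 (tenant, the preponderance of the evidence, weight is at least 53): (j) 53 (landlord's 48 disregarded) ≥ 53 — meets.
  All elements met at the final stage.
All stages carried — the tenant prevails on this issue.
Per-issue: Issue I → landlord; Issue II → landlord; Issue III → tenant. The tenant must prevail on every issue; overall, the landlord prevails.

landlord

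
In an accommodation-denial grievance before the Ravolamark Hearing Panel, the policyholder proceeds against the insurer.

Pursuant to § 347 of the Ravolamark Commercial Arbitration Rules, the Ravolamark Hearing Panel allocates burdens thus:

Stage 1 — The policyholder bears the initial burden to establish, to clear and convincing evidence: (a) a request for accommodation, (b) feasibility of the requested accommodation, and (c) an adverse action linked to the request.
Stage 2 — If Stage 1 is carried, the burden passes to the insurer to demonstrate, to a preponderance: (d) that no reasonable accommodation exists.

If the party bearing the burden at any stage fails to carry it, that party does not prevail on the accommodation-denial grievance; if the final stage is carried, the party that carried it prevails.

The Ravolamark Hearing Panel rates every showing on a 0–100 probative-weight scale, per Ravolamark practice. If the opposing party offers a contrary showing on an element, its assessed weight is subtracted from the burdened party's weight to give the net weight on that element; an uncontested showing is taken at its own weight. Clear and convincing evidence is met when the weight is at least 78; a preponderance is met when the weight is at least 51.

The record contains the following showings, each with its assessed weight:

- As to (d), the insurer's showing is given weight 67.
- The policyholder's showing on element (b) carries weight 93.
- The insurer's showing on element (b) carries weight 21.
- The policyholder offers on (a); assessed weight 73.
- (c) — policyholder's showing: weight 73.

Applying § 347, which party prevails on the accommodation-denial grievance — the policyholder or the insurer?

Stage 1 (policyholder, clear and convincing evidence, weight is at least 78): (a) 73 < 78 — fails; (b) net 93−21=72 < 78 — fails; (c) 73 < 78 — fails.
  Stage 1 not carried; the policyholder fails its burden.
So the insurer prevails.

insurer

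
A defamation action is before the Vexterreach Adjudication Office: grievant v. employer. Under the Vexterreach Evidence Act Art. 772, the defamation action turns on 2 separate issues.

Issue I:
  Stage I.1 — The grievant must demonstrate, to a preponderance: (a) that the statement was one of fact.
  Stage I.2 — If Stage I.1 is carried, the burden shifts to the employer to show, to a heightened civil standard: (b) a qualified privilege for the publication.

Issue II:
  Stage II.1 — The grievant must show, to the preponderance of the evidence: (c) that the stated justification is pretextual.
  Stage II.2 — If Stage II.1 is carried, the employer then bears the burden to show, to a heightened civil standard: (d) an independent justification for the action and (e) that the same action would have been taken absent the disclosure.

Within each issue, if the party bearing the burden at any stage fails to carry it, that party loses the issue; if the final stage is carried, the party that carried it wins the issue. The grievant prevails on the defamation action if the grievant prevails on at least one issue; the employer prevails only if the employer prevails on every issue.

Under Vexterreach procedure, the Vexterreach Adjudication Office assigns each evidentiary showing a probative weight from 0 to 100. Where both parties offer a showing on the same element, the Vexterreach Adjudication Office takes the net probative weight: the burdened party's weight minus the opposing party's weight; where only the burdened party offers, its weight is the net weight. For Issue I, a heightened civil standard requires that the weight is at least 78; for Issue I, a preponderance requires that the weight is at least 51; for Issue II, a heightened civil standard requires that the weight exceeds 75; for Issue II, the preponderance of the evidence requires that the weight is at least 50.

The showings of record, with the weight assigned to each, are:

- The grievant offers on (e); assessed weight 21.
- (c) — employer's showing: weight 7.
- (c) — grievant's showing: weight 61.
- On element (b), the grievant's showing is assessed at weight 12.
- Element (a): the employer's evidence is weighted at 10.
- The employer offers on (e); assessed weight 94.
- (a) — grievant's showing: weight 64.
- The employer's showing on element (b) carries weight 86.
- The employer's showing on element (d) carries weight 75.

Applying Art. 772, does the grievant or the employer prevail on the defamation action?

grievant

— Issue I —
Stage I.1 (grievant, a preponderance, weight is at least 51): (a) net 64−10=54 ≥ 51 — meets.
  Stage I.1 is satisfied; the onus moves to the employer.
Stage I.2 (employer, a heightened civil standard, weight is at least 78): (b) net 86−12=74 < 78 — fails.
  Not every element is met, so the employer fails to carry Stage I.2.
The analysis ends at Stage I.2; the grievant prevails on this issue.
— Issue II —
Stage II.1 (grievant, the preponderance of the evidence, weight is at least 50): (c) net 61−7=54 ≥ 50 — meets.
  Stage II.1 is satisfied; the onus moves to the employer.
Stage II.2 (employer, a heightened civil standard, weight exceeds 75): (d) 75 ≤ 75 — fails; (e) net 94−21=73 ≤ 75 — fails.
  Not every element is met, so the employer fails to carry Stage II.2.
The analysis ends at Stage II.2; the grievant prevails on this issue.
Per-issue: Issue I → grievant; Issue II → grievant. The grievant must prevail on at least one issue; overall, the grievant prevails.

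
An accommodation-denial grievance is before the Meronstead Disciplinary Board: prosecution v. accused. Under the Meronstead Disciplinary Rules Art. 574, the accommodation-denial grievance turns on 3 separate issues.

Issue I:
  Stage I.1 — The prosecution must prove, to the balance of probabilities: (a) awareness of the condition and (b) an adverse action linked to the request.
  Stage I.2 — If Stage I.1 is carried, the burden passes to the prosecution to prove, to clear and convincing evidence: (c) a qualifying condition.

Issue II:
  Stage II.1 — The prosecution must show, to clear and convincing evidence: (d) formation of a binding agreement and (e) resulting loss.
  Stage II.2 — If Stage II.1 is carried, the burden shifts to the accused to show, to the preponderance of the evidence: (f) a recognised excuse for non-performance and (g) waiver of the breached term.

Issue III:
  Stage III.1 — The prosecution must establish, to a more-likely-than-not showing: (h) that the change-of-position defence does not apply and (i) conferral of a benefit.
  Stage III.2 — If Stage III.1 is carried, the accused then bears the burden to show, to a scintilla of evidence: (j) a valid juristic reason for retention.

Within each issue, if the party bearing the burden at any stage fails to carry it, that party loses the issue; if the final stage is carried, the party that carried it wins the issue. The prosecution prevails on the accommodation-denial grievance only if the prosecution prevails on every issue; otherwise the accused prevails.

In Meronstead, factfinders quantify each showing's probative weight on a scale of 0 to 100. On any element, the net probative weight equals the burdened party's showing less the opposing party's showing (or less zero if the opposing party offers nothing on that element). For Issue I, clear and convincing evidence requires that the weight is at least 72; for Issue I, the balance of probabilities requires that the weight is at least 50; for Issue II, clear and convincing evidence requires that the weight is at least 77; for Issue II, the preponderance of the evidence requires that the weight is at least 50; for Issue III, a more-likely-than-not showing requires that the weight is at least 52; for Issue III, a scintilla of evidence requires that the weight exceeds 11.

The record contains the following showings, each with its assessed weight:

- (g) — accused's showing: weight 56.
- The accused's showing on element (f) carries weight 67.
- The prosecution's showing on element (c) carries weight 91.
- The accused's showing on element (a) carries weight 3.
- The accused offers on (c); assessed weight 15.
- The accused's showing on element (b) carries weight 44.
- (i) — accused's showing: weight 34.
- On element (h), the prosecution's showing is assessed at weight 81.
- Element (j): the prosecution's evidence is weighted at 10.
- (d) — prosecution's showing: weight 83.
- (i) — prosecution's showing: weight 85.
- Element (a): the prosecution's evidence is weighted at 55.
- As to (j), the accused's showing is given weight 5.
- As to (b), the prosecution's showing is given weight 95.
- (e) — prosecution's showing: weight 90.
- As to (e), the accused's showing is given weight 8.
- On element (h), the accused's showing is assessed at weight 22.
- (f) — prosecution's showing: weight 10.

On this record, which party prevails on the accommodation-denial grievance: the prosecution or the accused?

— Issue I —
Stage I.1 — burden on prosecution; standard: the balance of probabilities (weight is at least 50).
    (a): 55 − 3 = 52 ≥ 50 [met]
    (b): 95 − 44 = 51 ≥ 50 [met]
  Stage I.1 carried; the burden remains with the prosecution.
Stage I.2 — burden on prosecution; standard: clear and convincing evidence (weight is at least 72).
    (c): 91 − 15 = 76 ≥ 72 [met]
  The prosecution carries the last stage.
All stages carried — the prosecution prevails on this issue.
— Issue II —
Stage II.1 (prosecution, clear and convincing evidence, weight is at least 77): (d) 83 ≥ 77 — meets; (e) net 90−8=82 ≥ 77 — meets.
  All elements met. The burden passes to the accused.
Stage II.2 (accused, the preponderance of the evidence, weight is at least 50): (f) net 67−10=57 ≥ 50 — meets; (g) 56 ≥ 50 — meets.
  All elements met at the final stage.
All stages carried — the accused prevails on this issue.
— Issue III —
At Stage III.1 the prosecution must meet a more-likely-than-not showing (weight is at least 52): on (h) the weight is 81 less the opposing 22 gives net 59, ≥ 52, so (h) meets the standard; on (i) the weight is 85 less the opposing 34 gives net 51, < 52, so (i) does not meet the standard.
  The prosecution does not carry Stage III.1.
So the accused prevails on this issue.
Per-issue: Issue I → prosecution; Issue II → accused; Issue III → accused. The prosecution must prevail on every issue; overall, the accused prevails.

accused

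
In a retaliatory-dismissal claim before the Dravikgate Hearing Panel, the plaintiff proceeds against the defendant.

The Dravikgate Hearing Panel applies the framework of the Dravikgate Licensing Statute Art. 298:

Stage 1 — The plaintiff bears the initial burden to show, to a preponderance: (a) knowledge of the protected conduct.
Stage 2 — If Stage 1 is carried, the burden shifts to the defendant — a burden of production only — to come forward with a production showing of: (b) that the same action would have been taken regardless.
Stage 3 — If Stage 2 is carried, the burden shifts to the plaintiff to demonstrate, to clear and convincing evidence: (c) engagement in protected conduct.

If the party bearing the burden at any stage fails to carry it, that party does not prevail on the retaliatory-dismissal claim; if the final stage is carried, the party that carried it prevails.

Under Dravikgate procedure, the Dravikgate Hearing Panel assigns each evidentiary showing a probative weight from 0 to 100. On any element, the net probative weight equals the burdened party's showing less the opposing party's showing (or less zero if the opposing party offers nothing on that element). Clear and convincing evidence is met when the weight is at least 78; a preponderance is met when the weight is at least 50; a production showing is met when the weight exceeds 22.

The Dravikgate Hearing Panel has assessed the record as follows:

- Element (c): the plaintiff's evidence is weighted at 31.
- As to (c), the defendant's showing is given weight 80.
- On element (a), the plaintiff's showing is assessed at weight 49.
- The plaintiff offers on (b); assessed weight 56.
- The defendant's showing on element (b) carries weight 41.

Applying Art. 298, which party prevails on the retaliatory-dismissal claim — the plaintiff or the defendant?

Stage 1 (plaintiff, a preponderance, weight is at least 50): (a) 49 < 50 — fails.
  Not every element is met, so the plaintiff fails to carry Stage 1.
The analysis ends at Stage 1; the defendant prevails.

defendant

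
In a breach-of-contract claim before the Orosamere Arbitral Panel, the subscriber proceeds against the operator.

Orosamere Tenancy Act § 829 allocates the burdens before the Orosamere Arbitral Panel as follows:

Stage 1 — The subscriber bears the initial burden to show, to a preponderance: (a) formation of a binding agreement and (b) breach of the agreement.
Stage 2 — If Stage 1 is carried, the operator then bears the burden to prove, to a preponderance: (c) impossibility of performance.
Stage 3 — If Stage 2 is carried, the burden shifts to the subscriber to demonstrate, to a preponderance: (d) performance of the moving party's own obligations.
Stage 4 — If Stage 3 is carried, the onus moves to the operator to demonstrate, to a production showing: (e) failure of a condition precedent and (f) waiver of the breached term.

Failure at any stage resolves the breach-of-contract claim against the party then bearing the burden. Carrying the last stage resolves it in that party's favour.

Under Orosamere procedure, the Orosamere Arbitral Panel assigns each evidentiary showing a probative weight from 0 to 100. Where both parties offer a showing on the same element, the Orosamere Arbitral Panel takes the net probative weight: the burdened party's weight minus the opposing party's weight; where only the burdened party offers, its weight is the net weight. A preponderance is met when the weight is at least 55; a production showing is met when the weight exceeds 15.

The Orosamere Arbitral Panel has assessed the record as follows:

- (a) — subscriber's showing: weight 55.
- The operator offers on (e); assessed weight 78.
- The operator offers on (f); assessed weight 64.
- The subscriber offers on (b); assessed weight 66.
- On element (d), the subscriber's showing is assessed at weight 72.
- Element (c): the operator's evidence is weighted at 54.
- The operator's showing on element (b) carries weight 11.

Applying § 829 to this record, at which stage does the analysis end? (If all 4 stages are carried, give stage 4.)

Stage 1 — burden on subscriber; standard: a preponderance (weight is at least 55).
    (a): 55 ≥ 55 [met]
    (b): 66 − 11 = 55 ≥ 55 [met]
  Stage 1 is satisfied; the onus moves to the operator.
Stage 2 — burden on operator; standard: a preponderance (weight is at least 55).
    (c): 54 < 55 [not met]
  The operator does not carry Stage 2.
The analysis ends at Stage 2; the subscriber prevails.

stage 2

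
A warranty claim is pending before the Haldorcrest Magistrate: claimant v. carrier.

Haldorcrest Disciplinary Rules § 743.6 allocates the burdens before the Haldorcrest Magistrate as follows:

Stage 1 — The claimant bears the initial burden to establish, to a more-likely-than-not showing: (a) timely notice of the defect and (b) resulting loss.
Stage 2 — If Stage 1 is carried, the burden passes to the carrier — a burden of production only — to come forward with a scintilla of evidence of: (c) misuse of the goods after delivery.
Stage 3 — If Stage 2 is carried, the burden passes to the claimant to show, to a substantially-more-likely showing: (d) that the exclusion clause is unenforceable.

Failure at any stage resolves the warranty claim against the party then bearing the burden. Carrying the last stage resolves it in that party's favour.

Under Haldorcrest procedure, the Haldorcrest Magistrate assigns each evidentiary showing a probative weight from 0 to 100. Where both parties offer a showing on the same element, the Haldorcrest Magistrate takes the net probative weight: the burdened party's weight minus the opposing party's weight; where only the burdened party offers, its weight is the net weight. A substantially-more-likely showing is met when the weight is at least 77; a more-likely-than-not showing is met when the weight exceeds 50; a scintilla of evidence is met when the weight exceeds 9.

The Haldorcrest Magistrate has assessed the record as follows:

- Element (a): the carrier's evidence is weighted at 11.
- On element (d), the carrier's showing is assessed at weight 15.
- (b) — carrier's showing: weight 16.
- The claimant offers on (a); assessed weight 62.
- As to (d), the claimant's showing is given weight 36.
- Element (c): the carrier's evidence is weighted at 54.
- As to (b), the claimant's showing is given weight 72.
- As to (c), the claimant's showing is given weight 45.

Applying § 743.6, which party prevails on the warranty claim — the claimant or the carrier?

Stage 1 — burden on claimant; standard: a more-likely-than-not showing (weight exceeds 50).
    (a): 62 − 11 = 51 > 50 [met]
    (b): 72 − 16 = 56 > 50 [met]
  Stage 1 is satisfied; the onus moves to the carrier.
Stage 2 — burden on carrier; standard: a scintilla of evidence (weight exceeds 9).
    (c): 54 − 45 = 9 ≤ 9 [not met]
  Not every element is met, so the carrier fails to carry Stage 2.
So the claimant prevails.

claimant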